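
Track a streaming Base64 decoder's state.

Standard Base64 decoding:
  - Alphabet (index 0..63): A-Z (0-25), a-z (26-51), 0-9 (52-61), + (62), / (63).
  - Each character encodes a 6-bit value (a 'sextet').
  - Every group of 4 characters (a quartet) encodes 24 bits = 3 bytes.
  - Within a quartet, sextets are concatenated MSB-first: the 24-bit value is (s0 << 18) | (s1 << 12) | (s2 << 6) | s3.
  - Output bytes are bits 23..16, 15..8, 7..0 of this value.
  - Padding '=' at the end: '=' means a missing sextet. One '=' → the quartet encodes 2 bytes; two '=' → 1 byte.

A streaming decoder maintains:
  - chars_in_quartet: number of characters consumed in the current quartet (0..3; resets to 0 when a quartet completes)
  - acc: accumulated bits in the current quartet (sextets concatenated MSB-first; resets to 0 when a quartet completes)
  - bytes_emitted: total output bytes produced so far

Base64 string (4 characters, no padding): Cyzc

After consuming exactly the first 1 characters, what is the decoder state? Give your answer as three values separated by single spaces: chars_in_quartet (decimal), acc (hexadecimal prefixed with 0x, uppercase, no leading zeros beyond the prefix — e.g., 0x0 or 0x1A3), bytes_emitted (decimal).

Answer: 1 0x2 0

Derivation:
After char 0 ('C'=2): chars_in_quartet=1 acc=0x2 bytes_emitted=0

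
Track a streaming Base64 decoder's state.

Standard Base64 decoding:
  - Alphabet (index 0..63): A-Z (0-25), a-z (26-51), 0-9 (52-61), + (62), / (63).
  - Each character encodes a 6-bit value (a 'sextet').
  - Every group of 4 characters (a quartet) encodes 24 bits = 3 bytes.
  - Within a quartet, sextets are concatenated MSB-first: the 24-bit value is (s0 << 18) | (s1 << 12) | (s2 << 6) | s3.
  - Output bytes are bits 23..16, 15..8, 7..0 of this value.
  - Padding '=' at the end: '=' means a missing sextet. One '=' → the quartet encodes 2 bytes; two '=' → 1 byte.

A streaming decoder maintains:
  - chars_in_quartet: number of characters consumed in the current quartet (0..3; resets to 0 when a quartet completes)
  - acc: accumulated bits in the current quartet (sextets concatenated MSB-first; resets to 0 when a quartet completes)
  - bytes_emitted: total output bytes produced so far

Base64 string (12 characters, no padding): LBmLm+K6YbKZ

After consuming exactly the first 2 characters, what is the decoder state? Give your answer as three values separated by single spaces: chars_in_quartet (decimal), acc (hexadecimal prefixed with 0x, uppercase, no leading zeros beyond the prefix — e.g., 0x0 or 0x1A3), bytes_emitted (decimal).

After char 0 ('L'=11): chars_in_quartet=1 acc=0xB bytes_emitted=0
After char 1 ('B'=1): chars_in_quartet=2 acc=0x2C1 bytes_emitted=0

Answer: 2 0x2C1 0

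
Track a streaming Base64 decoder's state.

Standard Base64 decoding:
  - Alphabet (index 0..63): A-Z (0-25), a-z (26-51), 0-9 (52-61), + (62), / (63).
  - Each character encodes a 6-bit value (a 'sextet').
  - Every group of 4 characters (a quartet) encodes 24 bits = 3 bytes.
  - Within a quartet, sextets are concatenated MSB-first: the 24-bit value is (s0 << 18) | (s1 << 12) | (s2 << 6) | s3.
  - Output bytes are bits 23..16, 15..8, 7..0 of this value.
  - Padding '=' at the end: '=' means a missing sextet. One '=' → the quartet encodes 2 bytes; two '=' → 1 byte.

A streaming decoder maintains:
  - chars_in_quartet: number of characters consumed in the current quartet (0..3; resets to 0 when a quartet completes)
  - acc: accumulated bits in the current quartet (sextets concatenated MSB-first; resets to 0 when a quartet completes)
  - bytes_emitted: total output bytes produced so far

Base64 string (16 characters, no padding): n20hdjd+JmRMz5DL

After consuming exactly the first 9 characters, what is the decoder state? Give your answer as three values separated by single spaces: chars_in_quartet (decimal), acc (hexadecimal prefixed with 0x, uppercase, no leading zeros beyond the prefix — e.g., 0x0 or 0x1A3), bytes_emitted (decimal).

Answer: 1 0x9 6

Derivation:
After char 0 ('n'=39): chars_in_quartet=1 acc=0x27 bytes_emitted=0
After char 1 ('2'=54): chars_in_quartet=2 acc=0x9F6 bytes_emitted=0
After char 2 ('0'=52): chars_in_quartet=3 acc=0x27DB4 bytes_emitted=0
After char 3 ('h'=33): chars_in_quartet=4 acc=0x9F6D21 -> emit 9F 6D 21, reset; bytes_emitted=3
After char 4 ('d'=29): chars_in_quartet=1 acc=0x1D bytes_emitted=3
After char 5 ('j'=35): chars_in_quartet=2 acc=0x763 bytes_emitted=3
After char 6 ('d'=29): chars_in_quartet=3 acc=0x1D8DD bytes_emitted=3
After char 7 ('+'=62): chars_in_quartet=4 acc=0x76377E -> emit 76 37 7E, reset; bytes_emitted=6
After char 8 ('J'=9): chars_in_quartet=1 acc=0x9 bytes_emitted=6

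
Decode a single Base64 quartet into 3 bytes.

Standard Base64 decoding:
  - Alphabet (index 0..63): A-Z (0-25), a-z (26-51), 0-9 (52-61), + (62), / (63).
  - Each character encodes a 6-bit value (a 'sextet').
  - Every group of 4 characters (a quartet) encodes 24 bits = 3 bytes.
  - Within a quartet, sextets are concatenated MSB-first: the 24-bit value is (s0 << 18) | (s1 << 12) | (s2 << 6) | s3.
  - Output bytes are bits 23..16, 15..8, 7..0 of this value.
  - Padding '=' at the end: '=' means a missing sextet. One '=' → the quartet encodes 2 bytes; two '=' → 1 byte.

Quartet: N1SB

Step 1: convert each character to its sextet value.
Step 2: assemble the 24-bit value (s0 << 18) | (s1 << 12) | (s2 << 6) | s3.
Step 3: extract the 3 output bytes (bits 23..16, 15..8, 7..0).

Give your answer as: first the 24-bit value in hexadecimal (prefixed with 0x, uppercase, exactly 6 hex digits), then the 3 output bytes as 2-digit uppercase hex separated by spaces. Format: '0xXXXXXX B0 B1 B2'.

Answer: 0x375481 37 54 81

Derivation:
Sextets: N=13, 1=53, S=18, B=1
24-bit: (13<<18) | (53<<12) | (18<<6) | 1
      = 0x340000 | 0x035000 | 0x000480 | 0x000001
      = 0x375481
Bytes: (v>>16)&0xFF=37, (v>>8)&0xFF=54, v&0xFF=81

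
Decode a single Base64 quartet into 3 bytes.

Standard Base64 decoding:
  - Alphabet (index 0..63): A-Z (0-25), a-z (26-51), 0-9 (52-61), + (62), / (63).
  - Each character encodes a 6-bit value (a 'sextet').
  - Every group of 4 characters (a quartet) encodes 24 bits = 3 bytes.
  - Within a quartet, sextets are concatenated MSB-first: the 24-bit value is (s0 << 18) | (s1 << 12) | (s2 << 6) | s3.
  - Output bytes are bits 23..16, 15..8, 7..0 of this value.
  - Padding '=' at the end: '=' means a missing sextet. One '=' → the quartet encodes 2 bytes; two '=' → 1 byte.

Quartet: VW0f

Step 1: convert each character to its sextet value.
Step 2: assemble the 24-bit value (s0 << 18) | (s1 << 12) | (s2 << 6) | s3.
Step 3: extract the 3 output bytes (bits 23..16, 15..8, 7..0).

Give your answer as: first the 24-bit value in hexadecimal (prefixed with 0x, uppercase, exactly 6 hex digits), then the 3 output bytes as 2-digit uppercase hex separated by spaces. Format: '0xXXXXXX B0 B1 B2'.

Answer: 0x556D1F 55 6D 1F

Derivation:
Sextets: V=21, W=22, 0=52, f=31
24-bit: (21<<18) | (22<<12) | (52<<6) | 31
      = 0x540000 | 0x016000 | 0x000D00 | 0x00001F
      = 0x556D1F
Bytes: (v>>16)&0xFF=55, (v>>8)&0xFF=6D, v&0xFF=1F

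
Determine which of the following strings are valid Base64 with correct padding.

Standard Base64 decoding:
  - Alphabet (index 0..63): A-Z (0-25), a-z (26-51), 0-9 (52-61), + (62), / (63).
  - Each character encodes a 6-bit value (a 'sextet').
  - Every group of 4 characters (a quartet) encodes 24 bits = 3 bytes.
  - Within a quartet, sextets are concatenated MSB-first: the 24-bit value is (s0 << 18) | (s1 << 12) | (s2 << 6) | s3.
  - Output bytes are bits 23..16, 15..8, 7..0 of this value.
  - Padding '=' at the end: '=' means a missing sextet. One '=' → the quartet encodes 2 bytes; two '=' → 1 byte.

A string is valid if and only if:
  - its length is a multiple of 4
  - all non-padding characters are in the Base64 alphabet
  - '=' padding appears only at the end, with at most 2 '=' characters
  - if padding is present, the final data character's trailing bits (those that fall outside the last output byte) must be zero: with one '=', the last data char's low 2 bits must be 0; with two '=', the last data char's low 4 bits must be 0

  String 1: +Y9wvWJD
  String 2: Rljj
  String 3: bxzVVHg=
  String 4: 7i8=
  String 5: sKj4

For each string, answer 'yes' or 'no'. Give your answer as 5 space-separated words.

String 1: '+Y9wvWJD' → valid
String 2: 'Rljj' → valid
String 3: 'bxzVVHg=' → valid
String 4: '7i8=' → valid
String 5: 'sKj4' → valid

Answer: yes yes yes yes yes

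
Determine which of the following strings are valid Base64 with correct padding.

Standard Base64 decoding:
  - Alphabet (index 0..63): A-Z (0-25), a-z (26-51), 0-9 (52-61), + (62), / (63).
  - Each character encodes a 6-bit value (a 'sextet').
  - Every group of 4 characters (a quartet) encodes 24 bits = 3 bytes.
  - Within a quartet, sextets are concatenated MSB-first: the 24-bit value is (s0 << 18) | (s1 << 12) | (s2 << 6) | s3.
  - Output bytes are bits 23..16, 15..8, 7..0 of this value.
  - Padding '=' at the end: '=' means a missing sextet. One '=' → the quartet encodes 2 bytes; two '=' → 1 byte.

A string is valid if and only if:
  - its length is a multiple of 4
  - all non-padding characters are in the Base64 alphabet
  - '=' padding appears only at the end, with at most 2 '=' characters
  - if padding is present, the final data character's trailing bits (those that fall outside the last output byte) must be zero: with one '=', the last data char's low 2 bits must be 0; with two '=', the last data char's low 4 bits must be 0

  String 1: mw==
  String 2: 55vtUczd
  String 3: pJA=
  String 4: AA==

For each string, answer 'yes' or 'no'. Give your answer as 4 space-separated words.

String 1: 'mw==' → valid
String 2: '55vtUczd' → valid
String 3: 'pJA=' → valid
String 4: 'AA==' → valid

Answer: yes yes yes yes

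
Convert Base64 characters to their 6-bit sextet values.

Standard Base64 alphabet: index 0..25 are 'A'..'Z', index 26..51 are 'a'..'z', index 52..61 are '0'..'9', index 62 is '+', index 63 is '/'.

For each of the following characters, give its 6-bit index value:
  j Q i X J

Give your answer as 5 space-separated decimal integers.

Answer: 35 16 34 23 9

Derivation:
'j': a..z range, 26 + ord('j') − ord('a') = 35
'Q': A..Z range, ord('Q') − ord('A') = 16
'i': a..z range, 26 + ord('i') − ord('a') = 34
'X': A..Z range, ord('X') − ord('A') = 23
'J': A..Z range, ord('J') − ord('A') = 9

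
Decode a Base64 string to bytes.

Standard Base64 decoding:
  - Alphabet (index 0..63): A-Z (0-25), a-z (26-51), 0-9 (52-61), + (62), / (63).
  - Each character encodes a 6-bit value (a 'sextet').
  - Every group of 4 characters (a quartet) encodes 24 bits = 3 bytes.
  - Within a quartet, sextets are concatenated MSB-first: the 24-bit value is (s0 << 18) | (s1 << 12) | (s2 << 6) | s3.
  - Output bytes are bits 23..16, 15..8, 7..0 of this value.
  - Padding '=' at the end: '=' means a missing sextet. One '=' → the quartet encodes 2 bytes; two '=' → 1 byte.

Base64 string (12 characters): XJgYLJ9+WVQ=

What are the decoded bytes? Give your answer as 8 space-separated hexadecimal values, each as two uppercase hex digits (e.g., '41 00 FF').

After char 0 ('X'=23): chars_in_quartet=1 acc=0x17 bytes_emitted=0
After char 1 ('J'=9): chars_in_quartet=2 acc=0x5C9 bytes_emitted=0
After char 2 ('g'=32): chars_in_quartet=3 acc=0x17260 bytes_emitted=0
After char 3 ('Y'=24): chars_in_quartet=4 acc=0x5C9818 -> emit 5C 98 18, reset; bytes_emitted=3
After char 4 ('L'=11): chars_in_quartet=1 acc=0xB bytes_emitted=3
After char 5 ('J'=9): chars_in_quartet=2 acc=0x2C9 bytes_emitted=3
After char 6 ('9'=61): chars_in_quartet=3 acc=0xB27D bytes_emitted=3
After char 7 ('+'=62): chars_in_quartet=4 acc=0x2C9F7E -> emit 2C 9F 7E, reset; bytes_emitted=6
After char 8 ('W'=22): chars_in_quartet=1 acc=0x16 bytes_emitted=6
After char 9 ('V'=21): chars_in_quartet=2 acc=0x595 bytes_emitted=6
After char 10 ('Q'=16): chars_in_quartet=3 acc=0x16550 bytes_emitted=6
Padding '=': partial quartet acc=0x16550 -> emit 59 54; bytes_emitted=8

Answer: 5C 98 18 2C 9F 7E 59 54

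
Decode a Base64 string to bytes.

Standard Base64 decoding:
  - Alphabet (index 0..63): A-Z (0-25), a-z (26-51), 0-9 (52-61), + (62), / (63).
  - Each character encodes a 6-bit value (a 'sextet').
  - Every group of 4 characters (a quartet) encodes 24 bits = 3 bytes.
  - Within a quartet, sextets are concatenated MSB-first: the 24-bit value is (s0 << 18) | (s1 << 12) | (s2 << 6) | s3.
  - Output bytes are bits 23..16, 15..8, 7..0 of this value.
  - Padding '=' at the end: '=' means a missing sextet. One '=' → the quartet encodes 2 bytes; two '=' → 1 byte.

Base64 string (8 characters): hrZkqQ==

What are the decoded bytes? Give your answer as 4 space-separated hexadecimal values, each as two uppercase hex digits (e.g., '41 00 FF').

Answer: 86 B6 64 A9

Derivation:
After char 0 ('h'=33): chars_in_quartet=1 acc=0x21 bytes_emitted=0
After char 1 ('r'=43): chars_in_quartet=2 acc=0x86B bytes_emitted=0
After char 2 ('Z'=25): chars_in_quartet=3 acc=0x21AD9 bytes_emitted=0
After char 3 ('k'=36): chars_in_quartet=4 acc=0x86B664 -> emit 86 B6 64, reset; bytes_emitted=3
After char 4 ('q'=42): chars_in_quartet=1 acc=0x2A bytes_emitted=3
After char 5 ('Q'=16): chars_in_quartet=2 acc=0xA90 bytes_emitted=3
Padding '==': partial quartet acc=0xA90 -> emit A9; bytes_emitted=4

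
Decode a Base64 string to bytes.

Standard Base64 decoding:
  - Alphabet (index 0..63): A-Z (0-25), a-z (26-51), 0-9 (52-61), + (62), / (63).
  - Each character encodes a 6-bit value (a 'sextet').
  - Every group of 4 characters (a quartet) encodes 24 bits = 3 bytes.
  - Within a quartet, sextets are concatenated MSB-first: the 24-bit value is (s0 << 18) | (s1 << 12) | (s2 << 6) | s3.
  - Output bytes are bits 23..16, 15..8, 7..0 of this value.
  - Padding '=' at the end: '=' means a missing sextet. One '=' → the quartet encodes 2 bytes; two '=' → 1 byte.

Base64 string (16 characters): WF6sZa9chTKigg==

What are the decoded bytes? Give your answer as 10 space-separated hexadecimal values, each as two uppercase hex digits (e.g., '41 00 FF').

Answer: 58 5E AC 65 AF 5C 85 32 A2 82

Derivation:
After char 0 ('W'=22): chars_in_quartet=1 acc=0x16 bytes_emitted=0
After char 1 ('F'=5): chars_in_quartet=2 acc=0x585 bytes_emitted=0
After char 2 ('6'=58): chars_in_quartet=3 acc=0x1617A bytes_emitted=0
After char 3 ('s'=44): chars_in_quartet=4 acc=0x585EAC -> emit 58 5E AC, reset; bytes_emitted=3
After char 4 ('Z'=25): chars_in_quartet=1 acc=0x19 bytes_emitted=3
After char 5 ('a'=26): chars_in_quartet=2 acc=0x65A bytes_emitted=3
After char 6 ('9'=61): chars_in_quartet=3 acc=0x196BD bytes_emitted=3
After char 7 ('c'=28): chars_in_quartet=4 acc=0x65AF5C -> emit 65 AF 5C, reset; bytes_emitted=6
After char 8 ('h'=33): chars_in_quartet=1 acc=0x21 bytes_emitted=6
After char 9 ('T'=19): chars_in_quartet=2 acc=0x853 bytes_emitted=6
After char 10 ('K'=10): chars_in_quartet=3 acc=0x214CA bytes_emitted=6
After char 11 ('i'=34): chars_in_quartet=4 acc=0x8532A2 -> emit 85 32 A2, reset; bytes_emitted=9
After char 12 ('g'=32): chars_in_quartet=1 acc=0x20 bytes_emitted=9
After char 13 ('g'=32): chars_in_quartet=2 acc=0x820 bytes_emitted=9
Padding '==': partial quartet acc=0x820 -> emit 82; bytes_emitted=10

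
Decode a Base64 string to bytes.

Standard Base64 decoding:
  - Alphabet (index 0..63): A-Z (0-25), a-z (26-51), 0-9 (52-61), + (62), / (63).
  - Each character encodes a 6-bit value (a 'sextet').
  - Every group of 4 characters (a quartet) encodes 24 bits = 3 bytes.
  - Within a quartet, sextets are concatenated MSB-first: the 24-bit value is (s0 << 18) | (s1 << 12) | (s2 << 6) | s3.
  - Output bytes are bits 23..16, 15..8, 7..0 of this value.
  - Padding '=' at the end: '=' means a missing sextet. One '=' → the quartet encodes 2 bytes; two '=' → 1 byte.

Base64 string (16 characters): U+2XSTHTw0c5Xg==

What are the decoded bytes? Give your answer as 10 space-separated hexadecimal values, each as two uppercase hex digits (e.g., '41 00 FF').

After char 0 ('U'=20): chars_in_quartet=1 acc=0x14 bytes_emitted=0
After char 1 ('+'=62): chars_in_quartet=2 acc=0x53E bytes_emitted=0
After char 2 ('2'=54): chars_in_quartet=3 acc=0x14FB6 bytes_emitted=0
After char 3 ('X'=23): chars_in_quartet=4 acc=0x53ED97 -> emit 53 ED 97, reset; bytes_emitted=3
After char 4 ('S'=18): chars_in_quartet=1 acc=0x12 bytes_emitted=3
After char 5 ('T'=19): chars_in_quartet=2 acc=0x493 bytes_emitted=3
After char 6 ('H'=7): chars_in_quartet=3 acc=0x124C7 bytes_emitted=3
After char 7 ('T'=19): chars_in_quartet=4 acc=0x4931D3 -> emit 49 31 D3, reset; bytes_emitted=6
After char 8 ('w'=48): chars_in_quartet=1 acc=0x30 bytes_emitted=6
After char 9 ('0'=52): chars_in_quartet=2 acc=0xC34 bytes_emitted=6
After char 10 ('c'=28): chars_in_quartet=3 acc=0x30D1C bytes_emitted=6
After char 11 ('5'=57): chars_in_quartet=4 acc=0xC34739 -> emit C3 47 39, reset; bytes_emitted=9
After char 12 ('X'=23): chars_in_quartet=1 acc=0x17 bytes_emitted=9
After char 13 ('g'=32): chars_in_quartet=2 acc=0x5E0 bytes_emitted=9
Padding '==': partial quartet acc=0x5E0 -> emit 5E; bytes_emitted=10

Answer: 53 ED 97 49 31 D3 C3 47 39 5E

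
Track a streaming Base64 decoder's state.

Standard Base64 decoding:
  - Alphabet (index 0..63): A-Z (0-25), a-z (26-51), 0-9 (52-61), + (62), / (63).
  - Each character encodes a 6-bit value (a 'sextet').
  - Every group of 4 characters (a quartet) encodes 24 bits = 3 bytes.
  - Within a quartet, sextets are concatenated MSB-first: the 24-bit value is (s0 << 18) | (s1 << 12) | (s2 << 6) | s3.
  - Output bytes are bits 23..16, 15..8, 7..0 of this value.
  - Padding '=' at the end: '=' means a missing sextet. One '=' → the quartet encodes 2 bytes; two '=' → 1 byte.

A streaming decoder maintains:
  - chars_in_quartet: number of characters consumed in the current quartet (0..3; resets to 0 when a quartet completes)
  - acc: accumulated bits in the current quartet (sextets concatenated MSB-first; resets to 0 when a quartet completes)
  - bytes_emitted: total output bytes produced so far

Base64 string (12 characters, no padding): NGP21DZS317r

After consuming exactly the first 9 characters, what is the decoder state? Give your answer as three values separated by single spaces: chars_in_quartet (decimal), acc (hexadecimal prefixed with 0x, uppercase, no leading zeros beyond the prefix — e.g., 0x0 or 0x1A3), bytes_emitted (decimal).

Answer: 1 0x37 6

Derivation:
After char 0 ('N'=13): chars_in_quartet=1 acc=0xD bytes_emitted=0
After char 1 ('G'=6): chars_in_quartet=2 acc=0x346 bytes_emitted=0
After char 2 ('P'=15): chars_in_quartet=3 acc=0xD18F bytes_emitted=0
After char 3 ('2'=54): chars_in_quartet=4 acc=0x3463F6 -> emit 34 63 F6, reset; bytes_emitted=3
After char 4 ('1'=53): chars_in_quartet=1 acc=0x35 bytes_emitted=3
After char 5 ('D'=3): chars_in_quartet=2 acc=0xD43 bytes_emitted=3
After char 6 ('Z'=25): chars_in_quartet=3 acc=0x350D9 bytes_emitted=3
After char 7 ('S'=18): chars_in_quartet=4 acc=0xD43652 -> emit D4 36 52, reset; bytes_emitted=6
After char 8 ('3'=55): chars_in_quartet=1 acc=0x37 bytes_emitted=6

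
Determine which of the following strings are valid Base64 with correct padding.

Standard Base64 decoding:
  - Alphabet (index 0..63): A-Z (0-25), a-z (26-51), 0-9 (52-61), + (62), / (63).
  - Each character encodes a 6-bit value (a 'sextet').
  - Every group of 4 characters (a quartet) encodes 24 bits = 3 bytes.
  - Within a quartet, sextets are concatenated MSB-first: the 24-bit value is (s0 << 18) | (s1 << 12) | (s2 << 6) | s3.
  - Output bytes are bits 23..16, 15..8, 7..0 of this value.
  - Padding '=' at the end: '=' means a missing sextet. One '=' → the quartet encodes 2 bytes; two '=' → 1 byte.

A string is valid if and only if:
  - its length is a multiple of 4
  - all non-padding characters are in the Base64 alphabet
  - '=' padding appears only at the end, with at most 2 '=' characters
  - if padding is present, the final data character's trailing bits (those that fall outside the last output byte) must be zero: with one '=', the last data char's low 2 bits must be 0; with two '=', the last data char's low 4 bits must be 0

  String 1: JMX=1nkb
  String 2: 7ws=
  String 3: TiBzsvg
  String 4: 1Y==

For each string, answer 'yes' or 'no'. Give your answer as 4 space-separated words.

String 1: 'JMX=1nkb' → invalid (bad char(s): ['=']; '=' in middle)
String 2: '7ws=' → valid
String 3: 'TiBzsvg' → invalid (len=7 not mult of 4)
String 4: '1Y==' → invalid (bad trailing bits)

Answer: no yes no no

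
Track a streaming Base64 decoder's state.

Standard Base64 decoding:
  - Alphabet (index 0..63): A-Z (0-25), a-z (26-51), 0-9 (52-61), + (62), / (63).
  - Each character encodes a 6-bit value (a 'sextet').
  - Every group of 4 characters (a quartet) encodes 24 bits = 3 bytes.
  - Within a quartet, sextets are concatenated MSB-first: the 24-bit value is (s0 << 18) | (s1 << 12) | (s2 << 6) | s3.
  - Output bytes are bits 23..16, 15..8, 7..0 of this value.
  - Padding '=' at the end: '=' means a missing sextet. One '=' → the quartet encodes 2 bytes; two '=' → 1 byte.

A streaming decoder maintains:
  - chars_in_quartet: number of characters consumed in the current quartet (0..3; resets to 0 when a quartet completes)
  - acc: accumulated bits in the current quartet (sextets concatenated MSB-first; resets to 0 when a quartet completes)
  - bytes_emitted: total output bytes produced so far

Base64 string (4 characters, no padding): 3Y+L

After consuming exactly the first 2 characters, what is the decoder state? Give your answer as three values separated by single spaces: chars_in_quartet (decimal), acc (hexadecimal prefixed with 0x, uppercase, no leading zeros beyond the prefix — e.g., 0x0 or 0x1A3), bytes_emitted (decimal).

Answer: 2 0xDD8 0

Derivation:
After char 0 ('3'=55): chars_in_quartet=1 acc=0x37 bytes_emitted=0
After char 1 ('Y'=24): chars_in_quartet=2 acc=0xDD8 bytes_emitted=0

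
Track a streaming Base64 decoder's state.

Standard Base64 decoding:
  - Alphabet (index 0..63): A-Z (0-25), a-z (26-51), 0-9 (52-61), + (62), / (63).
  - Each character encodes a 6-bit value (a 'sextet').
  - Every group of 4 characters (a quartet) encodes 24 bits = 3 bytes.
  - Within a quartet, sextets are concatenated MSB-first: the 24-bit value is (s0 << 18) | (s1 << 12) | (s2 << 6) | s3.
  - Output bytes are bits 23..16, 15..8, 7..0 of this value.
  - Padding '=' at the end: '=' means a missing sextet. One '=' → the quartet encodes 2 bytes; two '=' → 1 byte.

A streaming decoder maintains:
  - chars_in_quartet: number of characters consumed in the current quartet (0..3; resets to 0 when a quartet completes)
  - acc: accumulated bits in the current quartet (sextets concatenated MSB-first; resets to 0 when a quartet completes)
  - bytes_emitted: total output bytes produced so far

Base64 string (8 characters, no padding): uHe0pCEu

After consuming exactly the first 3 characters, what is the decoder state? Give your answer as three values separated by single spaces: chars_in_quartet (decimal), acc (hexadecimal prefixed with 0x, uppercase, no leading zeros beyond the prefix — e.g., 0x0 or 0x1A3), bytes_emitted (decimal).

After char 0 ('u'=46): chars_in_quartet=1 acc=0x2E bytes_emitted=0
After char 1 ('H'=7): chars_in_quartet=2 acc=0xB87 bytes_emitted=0
After char 2 ('e'=30): chars_in_quartet=3 acc=0x2E1DE bytes_emitted=0

Answer: 3 0x2E1DE 0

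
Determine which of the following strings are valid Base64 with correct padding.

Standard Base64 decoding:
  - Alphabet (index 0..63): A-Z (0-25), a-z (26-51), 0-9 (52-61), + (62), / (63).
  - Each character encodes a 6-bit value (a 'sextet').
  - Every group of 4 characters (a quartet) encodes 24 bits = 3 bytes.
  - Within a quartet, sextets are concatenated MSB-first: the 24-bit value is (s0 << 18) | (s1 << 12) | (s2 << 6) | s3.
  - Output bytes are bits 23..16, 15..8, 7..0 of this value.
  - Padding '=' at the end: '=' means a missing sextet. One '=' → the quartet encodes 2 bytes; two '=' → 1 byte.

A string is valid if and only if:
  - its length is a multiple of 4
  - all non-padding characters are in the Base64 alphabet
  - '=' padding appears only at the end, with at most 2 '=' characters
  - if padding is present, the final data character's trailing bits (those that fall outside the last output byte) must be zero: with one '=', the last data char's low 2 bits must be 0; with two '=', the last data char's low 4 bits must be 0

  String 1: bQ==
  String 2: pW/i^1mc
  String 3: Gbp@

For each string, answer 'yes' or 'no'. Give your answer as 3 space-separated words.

String 1: 'bQ==' → valid
String 2: 'pW/i^1mc' → invalid (bad char(s): ['^'])
String 3: 'Gbp@' → invalid (bad char(s): ['@'])

Answer: yes no no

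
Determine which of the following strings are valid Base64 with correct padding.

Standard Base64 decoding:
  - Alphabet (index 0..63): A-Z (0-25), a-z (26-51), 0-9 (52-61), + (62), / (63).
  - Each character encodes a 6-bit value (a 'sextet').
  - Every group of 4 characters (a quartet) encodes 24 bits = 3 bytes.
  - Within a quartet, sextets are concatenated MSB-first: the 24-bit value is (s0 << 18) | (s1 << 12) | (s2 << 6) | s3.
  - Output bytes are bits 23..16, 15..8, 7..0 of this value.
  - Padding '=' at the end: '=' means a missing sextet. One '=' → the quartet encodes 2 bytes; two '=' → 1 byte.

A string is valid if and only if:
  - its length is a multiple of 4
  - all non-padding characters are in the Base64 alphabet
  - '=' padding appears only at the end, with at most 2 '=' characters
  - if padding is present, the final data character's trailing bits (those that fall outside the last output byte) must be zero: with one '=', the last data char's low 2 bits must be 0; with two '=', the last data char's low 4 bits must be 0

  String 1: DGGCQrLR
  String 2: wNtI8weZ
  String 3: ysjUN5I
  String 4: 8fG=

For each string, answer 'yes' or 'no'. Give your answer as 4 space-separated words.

Answer: yes yes no no

Derivation:
String 1: 'DGGCQrLR' → valid
String 2: 'wNtI8weZ' → valid
String 3: 'ysjUN5I' → invalid (len=7 not mult of 4)
String 4: '8fG=' → invalid (bad trailing bits)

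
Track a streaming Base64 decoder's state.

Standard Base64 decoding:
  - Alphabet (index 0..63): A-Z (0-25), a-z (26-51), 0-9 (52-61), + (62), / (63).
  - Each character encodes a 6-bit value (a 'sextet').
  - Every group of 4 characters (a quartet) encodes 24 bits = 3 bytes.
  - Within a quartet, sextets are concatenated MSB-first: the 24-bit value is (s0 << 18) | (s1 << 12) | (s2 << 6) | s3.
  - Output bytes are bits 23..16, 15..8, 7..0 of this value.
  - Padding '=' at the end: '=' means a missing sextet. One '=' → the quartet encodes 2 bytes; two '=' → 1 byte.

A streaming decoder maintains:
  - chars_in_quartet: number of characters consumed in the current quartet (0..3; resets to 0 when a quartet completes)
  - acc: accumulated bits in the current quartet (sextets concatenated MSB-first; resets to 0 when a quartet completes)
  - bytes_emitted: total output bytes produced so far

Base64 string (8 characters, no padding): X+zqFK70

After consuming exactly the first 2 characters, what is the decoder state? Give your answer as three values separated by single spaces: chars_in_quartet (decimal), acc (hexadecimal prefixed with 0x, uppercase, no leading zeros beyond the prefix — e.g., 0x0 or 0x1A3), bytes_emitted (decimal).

After char 0 ('X'=23): chars_in_quartet=1 acc=0x17 bytes_emitted=0
After char 1 ('+'=62): chars_in_quartet=2 acc=0x5FE bytes_emitted=0

Answer: 2 0x5FE 0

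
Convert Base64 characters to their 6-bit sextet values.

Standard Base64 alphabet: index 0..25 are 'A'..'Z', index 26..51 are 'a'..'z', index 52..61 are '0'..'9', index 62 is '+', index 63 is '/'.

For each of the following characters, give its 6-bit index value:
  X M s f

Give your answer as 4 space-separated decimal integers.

Answer: 23 12 44 31

Derivation:
'X': A..Z range, ord('X') − ord('A') = 23
'M': A..Z range, ord('M') − ord('A') = 12
's': a..z range, 26 + ord('s') − ord('a') = 44
'f': a..z range, 26 + ord('f') − ord('a') = 31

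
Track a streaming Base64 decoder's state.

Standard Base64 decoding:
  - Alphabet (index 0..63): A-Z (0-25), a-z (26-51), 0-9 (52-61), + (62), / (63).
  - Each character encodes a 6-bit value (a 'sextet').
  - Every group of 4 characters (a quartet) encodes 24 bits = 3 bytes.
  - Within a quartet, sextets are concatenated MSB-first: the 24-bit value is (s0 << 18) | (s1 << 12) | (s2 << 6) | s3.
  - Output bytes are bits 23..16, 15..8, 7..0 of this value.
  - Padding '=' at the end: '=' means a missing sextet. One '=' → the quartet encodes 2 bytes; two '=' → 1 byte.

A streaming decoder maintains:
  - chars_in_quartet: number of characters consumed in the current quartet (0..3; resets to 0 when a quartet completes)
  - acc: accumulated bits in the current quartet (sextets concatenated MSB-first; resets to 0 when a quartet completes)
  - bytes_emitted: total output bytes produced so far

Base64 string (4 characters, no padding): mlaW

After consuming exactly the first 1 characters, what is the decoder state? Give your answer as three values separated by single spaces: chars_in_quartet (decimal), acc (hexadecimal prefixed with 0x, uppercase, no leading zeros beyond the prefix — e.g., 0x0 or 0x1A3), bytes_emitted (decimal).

After char 0 ('m'=38): chars_in_quartet=1 acc=0x26 bytes_emitted=0

Answer: 1 0x26 0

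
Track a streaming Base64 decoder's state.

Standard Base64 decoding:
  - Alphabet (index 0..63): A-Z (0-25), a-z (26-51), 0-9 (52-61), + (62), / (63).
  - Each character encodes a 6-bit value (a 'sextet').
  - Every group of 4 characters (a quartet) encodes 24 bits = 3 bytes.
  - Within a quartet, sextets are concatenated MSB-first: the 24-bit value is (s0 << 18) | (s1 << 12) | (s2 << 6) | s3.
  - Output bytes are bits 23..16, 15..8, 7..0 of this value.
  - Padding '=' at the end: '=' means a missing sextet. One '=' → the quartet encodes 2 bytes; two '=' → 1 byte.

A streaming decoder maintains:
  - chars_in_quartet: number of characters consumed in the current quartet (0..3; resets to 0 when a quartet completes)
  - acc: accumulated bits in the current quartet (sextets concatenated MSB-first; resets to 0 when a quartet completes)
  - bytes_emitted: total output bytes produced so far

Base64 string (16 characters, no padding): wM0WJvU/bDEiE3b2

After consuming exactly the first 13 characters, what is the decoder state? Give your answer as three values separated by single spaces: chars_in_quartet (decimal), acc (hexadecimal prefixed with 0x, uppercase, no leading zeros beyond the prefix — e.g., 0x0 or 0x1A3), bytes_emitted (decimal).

Answer: 1 0x4 9

Derivation:
After char 0 ('w'=48): chars_in_quartet=1 acc=0x30 bytes_emitted=0
After char 1 ('M'=12): chars_in_quartet=2 acc=0xC0C bytes_emitted=0
After char 2 ('0'=52): chars_in_quartet=3 acc=0x30334 bytes_emitted=0
After char 3 ('W'=22): chars_in_quartet=4 acc=0xC0CD16 -> emit C0 CD 16, reset; bytes_emitted=3
After char 4 ('J'=9): chars_in_quartet=1 acc=0x9 bytes_emitted=3
After char 5 ('v'=47): chars_in_quartet=2 acc=0x26F bytes_emitted=3
After char 6 ('U'=20): chars_in_quartet=3 acc=0x9BD4 bytes_emitted=3
After char 7 ('/'=63): chars_in_quartet=4 acc=0x26F53F -> emit 26 F5 3F, reset; bytes_emitted=6
After char 8 ('b'=27): chars_in_quartet=1 acc=0x1B bytes_emitted=6
After char 9 ('D'=3): chars_in_quartet=2 acc=0x6C3 bytes_emitted=6
After char 10 ('E'=4): chars_in_quartet=3 acc=0x1B0C4 bytes_emitted=6
After char 11 ('i'=34): chars_in_quartet=4 acc=0x6C3122 -> emit 6C 31 22, reset; bytes_emitted=9
After char 12 ('E'=4): chars_in_quartet=1 acc=0x4 bytes_emitted=9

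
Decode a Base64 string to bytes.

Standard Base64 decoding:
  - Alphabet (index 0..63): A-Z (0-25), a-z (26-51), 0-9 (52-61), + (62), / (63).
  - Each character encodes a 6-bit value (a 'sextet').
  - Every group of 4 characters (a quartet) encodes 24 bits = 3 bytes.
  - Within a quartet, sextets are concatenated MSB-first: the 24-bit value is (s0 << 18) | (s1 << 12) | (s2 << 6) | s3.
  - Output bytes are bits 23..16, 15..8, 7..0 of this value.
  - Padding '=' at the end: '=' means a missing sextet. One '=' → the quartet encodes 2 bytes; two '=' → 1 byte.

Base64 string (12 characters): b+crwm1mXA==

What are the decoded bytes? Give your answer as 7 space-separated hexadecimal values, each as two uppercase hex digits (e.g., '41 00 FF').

After char 0 ('b'=27): chars_in_quartet=1 acc=0x1B bytes_emitted=0
After char 1 ('+'=62): chars_in_quartet=2 acc=0x6FE bytes_emitted=0
After char 2 ('c'=28): chars_in_quartet=3 acc=0x1BF9C bytes_emitted=0
After char 3 ('r'=43): chars_in_quartet=4 acc=0x6FE72B -> emit 6F E7 2B, reset; bytes_emitted=3
After char 4 ('w'=48): chars_in_quartet=1 acc=0x30 bytes_emitted=3
After char 5 ('m'=38): chars_in_quartet=2 acc=0xC26 bytes_emitted=3
After char 6 ('1'=53): chars_in_quartet=3 acc=0x309B5 bytes_emitted=3
After char 7 ('m'=38): chars_in_quartet=4 acc=0xC26D66 -> emit C2 6D 66, reset; bytes_emitted=6
After char 8 ('X'=23): chars_in_quartet=1 acc=0x17 bytes_emitted=6
After char 9 ('A'=0): chars_in_quartet=2 acc=0x5C0 bytes_emitted=6
Padding '==': partial quartet acc=0x5C0 -> emit 5C; bytes_emitted=7

Answer: 6F E7 2B C2 6D 66 5C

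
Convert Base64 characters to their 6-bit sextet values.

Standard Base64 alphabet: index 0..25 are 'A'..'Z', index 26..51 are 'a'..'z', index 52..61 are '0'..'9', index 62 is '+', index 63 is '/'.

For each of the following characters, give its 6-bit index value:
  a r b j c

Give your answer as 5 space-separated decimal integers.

'a': a..z range, 26 + ord('a') − ord('a') = 26
'r': a..z range, 26 + ord('r') − ord('a') = 43
'b': a..z range, 26 + ord('b') − ord('a') = 27
'j': a..z range, 26 + ord('j') − ord('a') = 35
'c': a..z range, 26 + ord('c') − ord('a') = 28

Answer: 26 43 27 35 28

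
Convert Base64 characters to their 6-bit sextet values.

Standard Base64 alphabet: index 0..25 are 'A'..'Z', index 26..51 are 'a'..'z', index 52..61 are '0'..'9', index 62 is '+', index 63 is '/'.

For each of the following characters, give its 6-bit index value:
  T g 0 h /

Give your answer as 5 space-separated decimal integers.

Answer: 19 32 52 33 63

Derivation:
'T': A..Z range, ord('T') − ord('A') = 19
'g': a..z range, 26 + ord('g') − ord('a') = 32
'0': 0..9 range, 52 + ord('0') − ord('0') = 52
'h': a..z range, 26 + ord('h') − ord('a') = 33
'/': index 63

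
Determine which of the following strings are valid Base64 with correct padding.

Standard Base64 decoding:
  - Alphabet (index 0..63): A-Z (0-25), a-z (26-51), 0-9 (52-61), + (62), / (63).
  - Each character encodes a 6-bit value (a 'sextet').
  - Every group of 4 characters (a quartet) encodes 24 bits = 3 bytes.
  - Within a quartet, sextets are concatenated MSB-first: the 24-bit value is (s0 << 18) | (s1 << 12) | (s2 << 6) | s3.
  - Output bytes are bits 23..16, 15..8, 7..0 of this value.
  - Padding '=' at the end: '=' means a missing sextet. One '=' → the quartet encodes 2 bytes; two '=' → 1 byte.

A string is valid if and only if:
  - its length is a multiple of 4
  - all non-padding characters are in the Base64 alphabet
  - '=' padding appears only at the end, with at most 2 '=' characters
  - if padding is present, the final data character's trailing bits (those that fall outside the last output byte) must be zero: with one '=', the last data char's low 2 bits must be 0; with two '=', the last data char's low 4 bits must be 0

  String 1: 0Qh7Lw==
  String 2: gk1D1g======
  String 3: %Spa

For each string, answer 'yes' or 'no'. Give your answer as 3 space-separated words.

String 1: '0Qh7Lw==' → valid
String 2: 'gk1D1g======' → invalid (6 pad chars (max 2))
String 3: '%Spa' → invalid (bad char(s): ['%'])

Answer: yes no no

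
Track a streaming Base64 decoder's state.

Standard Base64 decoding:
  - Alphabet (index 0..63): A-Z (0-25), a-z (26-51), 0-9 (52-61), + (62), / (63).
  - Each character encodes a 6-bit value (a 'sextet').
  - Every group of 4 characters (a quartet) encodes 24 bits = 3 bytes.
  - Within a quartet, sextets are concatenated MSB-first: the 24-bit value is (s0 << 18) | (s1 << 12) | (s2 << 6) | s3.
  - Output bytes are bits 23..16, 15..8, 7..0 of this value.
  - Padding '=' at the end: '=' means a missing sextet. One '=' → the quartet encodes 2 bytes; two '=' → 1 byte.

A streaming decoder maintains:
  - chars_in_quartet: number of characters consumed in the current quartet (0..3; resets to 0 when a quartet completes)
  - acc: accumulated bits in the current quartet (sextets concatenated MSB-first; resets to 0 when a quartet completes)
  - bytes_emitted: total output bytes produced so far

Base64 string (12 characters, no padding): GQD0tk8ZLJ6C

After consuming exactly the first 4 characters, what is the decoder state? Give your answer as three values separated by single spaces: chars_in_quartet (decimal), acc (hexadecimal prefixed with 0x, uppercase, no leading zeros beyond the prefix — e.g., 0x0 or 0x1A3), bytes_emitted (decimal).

After char 0 ('G'=6): chars_in_quartet=1 acc=0x6 bytes_emitted=0
After char 1 ('Q'=16): chars_in_quartet=2 acc=0x190 bytes_emitted=0
After char 2 ('D'=3): chars_in_quartet=3 acc=0x6403 bytes_emitted=0
After char 3 ('0'=52): chars_in_quartet=4 acc=0x1900F4 -> emit 19 00 F4, reset; bytes_emitted=3

Answer: 0 0x0 3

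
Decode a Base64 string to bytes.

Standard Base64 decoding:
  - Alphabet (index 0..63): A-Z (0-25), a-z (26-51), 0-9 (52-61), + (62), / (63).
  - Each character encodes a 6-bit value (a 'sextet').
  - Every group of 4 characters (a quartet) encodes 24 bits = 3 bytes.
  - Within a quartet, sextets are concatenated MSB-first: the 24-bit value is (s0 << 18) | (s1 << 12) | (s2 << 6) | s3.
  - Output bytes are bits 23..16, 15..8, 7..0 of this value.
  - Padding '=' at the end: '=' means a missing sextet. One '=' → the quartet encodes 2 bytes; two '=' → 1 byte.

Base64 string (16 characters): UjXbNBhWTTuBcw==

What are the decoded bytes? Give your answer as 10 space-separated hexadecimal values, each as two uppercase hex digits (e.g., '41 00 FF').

Answer: 52 35 DB 34 18 56 4D 3B 81 73

Derivation:
After char 0 ('U'=20): chars_in_quartet=1 acc=0x14 bytes_emitted=0
After char 1 ('j'=35): chars_in_quartet=2 acc=0x523 bytes_emitted=0
After char 2 ('X'=23): chars_in_quartet=3 acc=0x148D7 bytes_emitted=0
After char 3 ('b'=27): chars_in_quartet=4 acc=0x5235DB -> emit 52 35 DB, reset; bytes_emitted=3
After char 4 ('N'=13): chars_in_quartet=1 acc=0xD bytes_emitted=3
After char 5 ('B'=1): chars_in_quartet=2 acc=0x341 bytes_emitted=3
After char 6 ('h'=33): chars_in_quartet=3 acc=0xD061 bytes_emitted=3
After char 7 ('W'=22): chars_in_quartet=4 acc=0x341856 -> emit 34 18 56, reset; bytes_emitted=6
After char 8 ('T'=19): chars_in_quartet=1 acc=0x13 bytes_emitted=6
After char 9 ('T'=19): chars_in_quartet=2 acc=0x4D3 bytes_emitted=6
After char 10 ('u'=46): chars_in_quartet=3 acc=0x134EE bytes_emitted=6
After char 11 ('B'=1): chars_in_quartet=4 acc=0x4D3B81 -> emit 4D 3B 81, reset; bytes_emitted=9
After char 12 ('c'=28): chars_in_quartet=1 acc=0x1C bytes_emitted=9
After char 13 ('w'=48): chars_in_quartet=2 acc=0x730 bytes_emitted=9
Padding '==': partial quartet acc=0x730 -> emit 73; bytes_emitted=10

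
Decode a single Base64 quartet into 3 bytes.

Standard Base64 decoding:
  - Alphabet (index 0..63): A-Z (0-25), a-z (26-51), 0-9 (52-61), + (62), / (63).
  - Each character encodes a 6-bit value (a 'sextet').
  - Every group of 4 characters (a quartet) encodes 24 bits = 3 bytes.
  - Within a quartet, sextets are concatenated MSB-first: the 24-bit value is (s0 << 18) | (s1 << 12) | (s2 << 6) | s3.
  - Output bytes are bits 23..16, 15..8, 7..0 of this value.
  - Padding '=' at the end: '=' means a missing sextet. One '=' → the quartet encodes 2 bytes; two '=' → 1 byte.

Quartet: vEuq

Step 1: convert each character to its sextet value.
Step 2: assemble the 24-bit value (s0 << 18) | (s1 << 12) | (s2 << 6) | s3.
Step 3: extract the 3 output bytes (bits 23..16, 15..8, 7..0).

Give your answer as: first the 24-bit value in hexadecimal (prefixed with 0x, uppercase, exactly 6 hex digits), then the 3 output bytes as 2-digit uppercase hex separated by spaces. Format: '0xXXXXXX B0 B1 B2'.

Sextets: v=47, E=4, u=46, q=42
24-bit: (47<<18) | (4<<12) | (46<<6) | 42
      = 0xBC0000 | 0x004000 | 0x000B80 | 0x00002A
      = 0xBC4BAA
Bytes: (v>>16)&0xFF=BC, (v>>8)&0xFF=4B, v&0xFF=AA

Answer: 0xBC4BAA BC 4B AA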